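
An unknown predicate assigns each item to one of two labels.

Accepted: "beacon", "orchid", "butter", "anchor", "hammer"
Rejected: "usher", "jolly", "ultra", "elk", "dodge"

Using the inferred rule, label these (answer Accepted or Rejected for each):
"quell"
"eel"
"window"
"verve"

Rejected, Rejected, Accepted, Rejected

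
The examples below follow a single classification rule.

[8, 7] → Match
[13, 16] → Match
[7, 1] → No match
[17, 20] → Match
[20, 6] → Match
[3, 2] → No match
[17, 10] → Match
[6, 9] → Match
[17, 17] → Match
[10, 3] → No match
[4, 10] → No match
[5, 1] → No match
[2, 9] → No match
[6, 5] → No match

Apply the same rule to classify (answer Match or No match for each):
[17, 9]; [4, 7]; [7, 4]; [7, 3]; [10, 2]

The common property of the 'Match' items is: sum ≥ 15. No 'No match' item has it.
[17, 9]: Match (17+9 = 26). [4, 7]: No match (4+7 = 11). [7, 4]: No match (7+4 = 11). [7, 3]: No match (7+3 = 10). [10, 2]: No match (10+2 = 12).

Match, No match, No match, No match, No match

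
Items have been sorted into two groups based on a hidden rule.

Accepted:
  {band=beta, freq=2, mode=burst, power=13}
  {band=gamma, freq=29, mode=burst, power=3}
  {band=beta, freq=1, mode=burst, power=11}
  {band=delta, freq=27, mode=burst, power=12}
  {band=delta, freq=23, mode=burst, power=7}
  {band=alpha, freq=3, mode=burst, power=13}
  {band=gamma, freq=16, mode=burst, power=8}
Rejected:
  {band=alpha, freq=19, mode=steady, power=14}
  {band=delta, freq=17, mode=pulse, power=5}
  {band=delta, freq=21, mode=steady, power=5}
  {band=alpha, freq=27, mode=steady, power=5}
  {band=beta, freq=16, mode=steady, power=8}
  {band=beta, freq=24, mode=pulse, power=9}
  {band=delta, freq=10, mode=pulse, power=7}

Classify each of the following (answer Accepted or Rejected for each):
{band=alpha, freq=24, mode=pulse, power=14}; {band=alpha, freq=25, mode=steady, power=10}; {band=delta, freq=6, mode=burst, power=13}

Rejected, Rejected, Accepted

Looking at the examples, the only property every 'Accepted' case has and every 'Rejected' case lacks is: mode is burst.
{band=alpha, freq=24, mode=pulse, power=14} — mode is pulse, hence Rejected. {band=alpha, freq=25, mode=steady, power=10} — mode is steady, hence Rejected. {band=delta, freq=6, mode=burst, power=13} — mode is burst, hence Accepted.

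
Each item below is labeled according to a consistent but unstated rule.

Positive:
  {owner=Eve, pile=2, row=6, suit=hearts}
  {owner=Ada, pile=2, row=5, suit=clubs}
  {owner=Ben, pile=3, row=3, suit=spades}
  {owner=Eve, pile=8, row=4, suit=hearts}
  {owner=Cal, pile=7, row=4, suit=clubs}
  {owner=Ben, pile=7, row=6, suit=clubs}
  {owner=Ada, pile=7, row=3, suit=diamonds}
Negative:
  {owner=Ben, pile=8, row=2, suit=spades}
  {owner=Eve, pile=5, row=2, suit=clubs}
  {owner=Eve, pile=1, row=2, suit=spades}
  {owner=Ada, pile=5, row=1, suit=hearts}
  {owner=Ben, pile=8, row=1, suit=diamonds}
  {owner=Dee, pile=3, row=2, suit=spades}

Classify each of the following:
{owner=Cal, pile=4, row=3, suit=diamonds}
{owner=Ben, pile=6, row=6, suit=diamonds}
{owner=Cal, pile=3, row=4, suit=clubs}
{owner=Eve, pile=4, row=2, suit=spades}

Positive, Positive, Positive, Negative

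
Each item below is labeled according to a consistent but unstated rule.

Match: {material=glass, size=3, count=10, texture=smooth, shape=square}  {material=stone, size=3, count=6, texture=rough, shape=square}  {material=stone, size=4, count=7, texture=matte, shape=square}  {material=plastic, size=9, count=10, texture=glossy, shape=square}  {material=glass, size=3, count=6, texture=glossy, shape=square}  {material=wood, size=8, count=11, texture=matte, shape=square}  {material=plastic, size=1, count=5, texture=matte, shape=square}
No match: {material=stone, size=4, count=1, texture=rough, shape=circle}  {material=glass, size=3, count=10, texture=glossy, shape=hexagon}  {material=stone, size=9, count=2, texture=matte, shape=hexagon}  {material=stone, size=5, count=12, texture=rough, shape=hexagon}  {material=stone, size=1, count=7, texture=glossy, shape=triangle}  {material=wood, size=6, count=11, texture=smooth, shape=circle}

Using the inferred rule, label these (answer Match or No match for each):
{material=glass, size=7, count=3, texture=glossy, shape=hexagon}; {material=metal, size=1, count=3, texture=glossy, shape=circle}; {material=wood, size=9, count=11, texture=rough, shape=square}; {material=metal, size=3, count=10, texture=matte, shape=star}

No match, No match, Match, No match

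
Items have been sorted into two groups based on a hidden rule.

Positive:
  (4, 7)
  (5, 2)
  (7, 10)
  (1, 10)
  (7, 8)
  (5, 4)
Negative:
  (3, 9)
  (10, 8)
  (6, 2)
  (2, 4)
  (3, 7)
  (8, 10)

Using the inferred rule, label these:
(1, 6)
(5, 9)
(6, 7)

Positive, Negative, Positive

One predicate separates the groups cleanly: sum is odd.
Positive: (1, 6), since 1+6 = 7. Negative: (5, 9), since 5+9 = 14. Positive: (6, 7), since 6+7 = 13.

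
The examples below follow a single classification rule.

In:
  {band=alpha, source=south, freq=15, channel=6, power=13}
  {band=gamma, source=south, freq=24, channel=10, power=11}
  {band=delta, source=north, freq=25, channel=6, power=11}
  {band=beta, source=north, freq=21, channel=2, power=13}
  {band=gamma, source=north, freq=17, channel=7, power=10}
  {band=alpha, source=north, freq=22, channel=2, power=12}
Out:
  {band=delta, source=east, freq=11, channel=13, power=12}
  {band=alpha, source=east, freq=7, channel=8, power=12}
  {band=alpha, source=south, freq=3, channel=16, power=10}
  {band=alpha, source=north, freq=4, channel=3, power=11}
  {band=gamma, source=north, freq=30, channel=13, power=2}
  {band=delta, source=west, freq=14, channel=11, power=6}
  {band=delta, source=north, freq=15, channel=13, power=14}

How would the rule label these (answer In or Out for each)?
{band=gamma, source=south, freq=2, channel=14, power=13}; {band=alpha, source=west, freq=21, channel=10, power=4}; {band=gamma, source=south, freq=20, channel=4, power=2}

Rule: freq ≥ 11 AND channel ≤ 10. This holds for each 'In' example and fails for each 'Out' one.
{band=gamma, source=south, freq=2, channel=14, power=13}: freq = 2, channel = 14, fails this test → Out.
{band=alpha, source=west, freq=21, channel=10, power=4}: freq = 21, channel = 10, checks out → In.
{band=gamma, source=south, freq=20, channel=4, power=2}: freq = 20, channel = 4, checks out → In.

Out, In, In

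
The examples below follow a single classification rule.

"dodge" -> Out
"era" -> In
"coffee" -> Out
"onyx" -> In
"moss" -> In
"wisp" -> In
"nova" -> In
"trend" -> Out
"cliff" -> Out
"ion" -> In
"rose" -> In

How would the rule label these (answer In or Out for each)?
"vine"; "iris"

In, In

The simplest hypothesis consistent with all the labels is: length ≤ 4.
"vine": In (length 4).
"iris": In (length 4).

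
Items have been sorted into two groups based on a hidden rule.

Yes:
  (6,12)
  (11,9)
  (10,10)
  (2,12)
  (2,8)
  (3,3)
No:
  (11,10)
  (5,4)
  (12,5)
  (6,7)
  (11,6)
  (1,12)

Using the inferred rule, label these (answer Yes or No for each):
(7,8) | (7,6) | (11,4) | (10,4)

Looking at the examples, the only property every 'Yes' case has and every 'No' case lacks is: sum is even.

No, No, No, Yes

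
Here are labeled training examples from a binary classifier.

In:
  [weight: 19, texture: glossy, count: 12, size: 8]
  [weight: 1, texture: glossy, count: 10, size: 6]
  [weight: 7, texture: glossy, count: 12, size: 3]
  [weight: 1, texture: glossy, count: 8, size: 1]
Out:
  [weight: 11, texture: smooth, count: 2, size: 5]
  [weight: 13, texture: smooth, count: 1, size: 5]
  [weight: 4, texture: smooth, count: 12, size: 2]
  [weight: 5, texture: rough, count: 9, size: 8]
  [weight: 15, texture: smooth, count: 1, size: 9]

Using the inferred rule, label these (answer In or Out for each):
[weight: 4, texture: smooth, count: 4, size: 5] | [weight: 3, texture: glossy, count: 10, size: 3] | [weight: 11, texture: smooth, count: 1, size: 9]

Rule: texture is glossy. This holds for each 'In' example and fails for each 'Out' one.
[weight: 4, texture: smooth, count: 4, size: 5]: texture is smooth, lacks this property → Out. [weight: 3, texture: glossy, count: 10, size: 3]: texture is glossy, has this property → In. [weight: 11, texture: smooth, count: 1, size: 9]: texture is smooth, lacks this property → Out.

Out, In, Out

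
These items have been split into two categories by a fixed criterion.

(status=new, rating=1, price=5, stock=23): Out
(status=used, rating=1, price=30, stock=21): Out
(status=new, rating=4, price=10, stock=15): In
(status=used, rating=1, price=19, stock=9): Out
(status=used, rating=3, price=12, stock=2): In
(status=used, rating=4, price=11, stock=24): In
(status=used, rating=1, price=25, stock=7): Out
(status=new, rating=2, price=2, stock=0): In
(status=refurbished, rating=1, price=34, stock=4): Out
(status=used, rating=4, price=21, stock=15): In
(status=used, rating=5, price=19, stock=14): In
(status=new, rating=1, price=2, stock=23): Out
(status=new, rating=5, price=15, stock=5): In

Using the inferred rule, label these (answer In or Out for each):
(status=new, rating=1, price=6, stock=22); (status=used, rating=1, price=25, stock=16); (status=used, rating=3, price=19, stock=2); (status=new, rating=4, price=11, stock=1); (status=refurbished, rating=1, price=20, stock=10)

Out, Out, In, In, Out

Rule: rating ≥ 2. This holds for each 'In' example and fails for each 'Out' one.
(status=new, rating=1, price=6, stock=22): Out (rating = 1). (status=used, rating=1, price=25, stock=16): Out (rating = 1). (status=used, rating=3, price=19, stock=2): In (rating = 3). (status=new, rating=4, price=11, stock=1): In (rating = 4). (status=refurbished, rating=1, price=20, stock=10): Out (rating = 1).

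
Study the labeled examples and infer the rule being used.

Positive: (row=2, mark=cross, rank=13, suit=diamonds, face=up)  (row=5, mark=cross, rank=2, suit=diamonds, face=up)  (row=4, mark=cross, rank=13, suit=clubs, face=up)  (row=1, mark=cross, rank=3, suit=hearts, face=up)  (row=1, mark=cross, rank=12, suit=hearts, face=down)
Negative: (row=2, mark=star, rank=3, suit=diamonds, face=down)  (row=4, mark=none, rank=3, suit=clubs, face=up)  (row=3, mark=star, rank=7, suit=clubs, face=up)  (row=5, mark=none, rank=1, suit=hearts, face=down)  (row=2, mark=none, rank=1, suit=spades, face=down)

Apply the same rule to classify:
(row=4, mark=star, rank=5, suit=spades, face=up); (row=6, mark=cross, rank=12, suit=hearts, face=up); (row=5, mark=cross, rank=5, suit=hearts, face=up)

Negative, Positive, Positive

All 'Positive' examples share one property — mark is cross — and every 'Negative' example lacks it.
(row=4, mark=star, rank=5, suit=spades, face=up) → mark is star → Negative.
(row=6, mark=cross, rank=12, suit=hearts, face=up) → mark is cross → Positive.
(row=5, mark=cross, rank=5, suit=hearts, face=up) → mark is cross → Positive.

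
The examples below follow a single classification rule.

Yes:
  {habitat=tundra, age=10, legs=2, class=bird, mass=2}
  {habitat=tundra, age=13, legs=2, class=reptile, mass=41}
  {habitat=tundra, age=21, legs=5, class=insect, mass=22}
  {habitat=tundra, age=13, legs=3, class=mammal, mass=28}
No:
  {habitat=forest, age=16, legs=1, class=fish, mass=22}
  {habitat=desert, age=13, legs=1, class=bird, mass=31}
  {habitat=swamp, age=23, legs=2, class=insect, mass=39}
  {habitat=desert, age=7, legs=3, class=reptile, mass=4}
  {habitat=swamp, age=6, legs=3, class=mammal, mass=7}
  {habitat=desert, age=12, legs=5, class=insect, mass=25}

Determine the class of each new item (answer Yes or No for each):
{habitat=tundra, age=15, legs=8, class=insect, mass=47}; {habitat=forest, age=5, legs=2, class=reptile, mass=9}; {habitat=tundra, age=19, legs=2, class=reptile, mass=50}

Yes, No, Yes

Looking at the examples, the only property every 'Yes' case has and every 'No' case lacks is: habitat is tundra.
{habitat=tundra, age=15, legs=8, class=insect, mass=47} — habitat is tundra, hence Yes.
{habitat=forest, age=5, legs=2, class=reptile, mass=9} — habitat is forest, hence No.
{habitat=tundra, age=19, legs=2, class=reptile, mass=50} — habitat is tundra, hence Yes.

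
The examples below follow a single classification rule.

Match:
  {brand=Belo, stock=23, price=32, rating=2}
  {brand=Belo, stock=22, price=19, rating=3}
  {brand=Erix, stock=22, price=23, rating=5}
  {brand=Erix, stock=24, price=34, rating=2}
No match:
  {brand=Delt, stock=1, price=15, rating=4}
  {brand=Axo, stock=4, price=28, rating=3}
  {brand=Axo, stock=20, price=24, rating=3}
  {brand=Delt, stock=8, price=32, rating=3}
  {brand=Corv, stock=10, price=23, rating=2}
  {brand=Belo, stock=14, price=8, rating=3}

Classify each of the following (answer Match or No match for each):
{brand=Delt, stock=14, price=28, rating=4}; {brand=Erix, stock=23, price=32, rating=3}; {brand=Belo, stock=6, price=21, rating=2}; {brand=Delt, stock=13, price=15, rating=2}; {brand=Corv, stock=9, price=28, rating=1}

All 'Match' examples share one property — stock ≥ 22 — and every 'No match' example lacks it.
{brand=Delt, stock=14, price=28, rating=4}: No match (stock = 14). {brand=Erix, stock=23, price=32, rating=3}: Match (stock = 23). {brand=Belo, stock=6, price=21, rating=2}: No match (stock = 6). {brand=Delt, stock=13, price=15, rating=2}: No match (stock = 13). {brand=Corv, stock=9, price=28, rating=1}: No match (stock = 9).

No match, Match, No match, No match, No match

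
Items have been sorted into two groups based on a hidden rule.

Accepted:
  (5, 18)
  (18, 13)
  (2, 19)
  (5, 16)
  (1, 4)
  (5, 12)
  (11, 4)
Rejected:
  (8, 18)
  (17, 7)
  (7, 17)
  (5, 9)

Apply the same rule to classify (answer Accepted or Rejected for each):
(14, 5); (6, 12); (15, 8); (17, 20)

Accepted, Rejected, Accepted, Accepted

The pattern is that an item is 'Accepted' exactly when: sum is odd.
(14, 5) → 14+5 = 19 → Accepted.
(6, 12) → 6+12 = 18 → Rejected.
(15, 8) → 15+8 = 23 → Accepted.
(17, 20) → 17+20 = 37 → Accepted.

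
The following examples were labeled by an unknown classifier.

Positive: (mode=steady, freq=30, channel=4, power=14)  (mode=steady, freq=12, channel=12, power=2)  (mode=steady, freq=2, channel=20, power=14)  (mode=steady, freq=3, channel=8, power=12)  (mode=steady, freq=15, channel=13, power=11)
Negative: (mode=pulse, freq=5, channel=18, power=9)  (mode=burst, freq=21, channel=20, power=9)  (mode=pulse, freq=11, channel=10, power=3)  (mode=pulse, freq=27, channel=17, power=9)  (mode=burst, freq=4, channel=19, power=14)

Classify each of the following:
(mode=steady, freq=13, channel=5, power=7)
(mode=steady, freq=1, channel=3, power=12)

Positive, Positive

One predicate separates the groups cleanly: mode is steady.
(mode=steady, freq=13, channel=5, power=7): mode is steady, has this property → Positive.
(mode=steady, freq=1, channel=3, power=12): mode is steady, has this property → Positive.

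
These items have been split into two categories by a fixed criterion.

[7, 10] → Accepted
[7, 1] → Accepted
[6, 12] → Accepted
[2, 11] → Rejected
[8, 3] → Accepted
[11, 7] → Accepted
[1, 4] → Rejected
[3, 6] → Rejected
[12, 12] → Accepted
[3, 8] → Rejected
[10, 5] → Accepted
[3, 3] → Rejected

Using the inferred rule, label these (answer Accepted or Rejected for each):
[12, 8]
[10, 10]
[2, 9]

Accepted, Accepted, Rejected

'Accepted' ⟺ first ≥ 4.
[12, 8]: first 12 — checks out, so Accepted.
[10, 10]: first 10 — checks out, so Accepted.
[2, 9]: first 2 — doesn't qualify, so Rejected.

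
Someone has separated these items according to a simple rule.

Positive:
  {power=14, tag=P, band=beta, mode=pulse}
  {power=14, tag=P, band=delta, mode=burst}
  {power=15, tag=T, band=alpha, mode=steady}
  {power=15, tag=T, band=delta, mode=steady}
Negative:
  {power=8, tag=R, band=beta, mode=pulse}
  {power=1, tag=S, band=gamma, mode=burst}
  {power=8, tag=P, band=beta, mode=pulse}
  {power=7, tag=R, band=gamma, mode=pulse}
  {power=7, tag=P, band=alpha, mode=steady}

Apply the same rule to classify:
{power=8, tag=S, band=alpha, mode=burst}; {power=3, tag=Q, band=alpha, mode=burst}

Negative, Negative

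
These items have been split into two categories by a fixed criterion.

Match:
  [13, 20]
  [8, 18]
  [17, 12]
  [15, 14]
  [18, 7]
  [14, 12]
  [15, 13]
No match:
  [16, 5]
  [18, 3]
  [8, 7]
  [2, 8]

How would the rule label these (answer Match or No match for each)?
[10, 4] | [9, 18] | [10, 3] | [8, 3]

No match, Match, No match, No match

The common property of the 'Match' items is: sum ≥ 25. No 'No match' item has it.
No match: [10, 4], since 10+4 = 14.
Match: [9, 18], since 9+18 = 27.
No match: [10, 3], since 10+3 = 13.
No match: [8, 3], since 8+3 = 11.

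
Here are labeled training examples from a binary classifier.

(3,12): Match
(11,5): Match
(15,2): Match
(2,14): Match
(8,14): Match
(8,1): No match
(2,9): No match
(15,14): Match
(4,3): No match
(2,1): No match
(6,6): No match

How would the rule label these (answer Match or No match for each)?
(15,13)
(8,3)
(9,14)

Match, No match, Match

The classifier is using: sum ≥ 15.
(15,13) → 15+13 = 28 → Match. (8,3) → 8+3 = 11 → No match. (9,14) → 9+14 = 23 → Match.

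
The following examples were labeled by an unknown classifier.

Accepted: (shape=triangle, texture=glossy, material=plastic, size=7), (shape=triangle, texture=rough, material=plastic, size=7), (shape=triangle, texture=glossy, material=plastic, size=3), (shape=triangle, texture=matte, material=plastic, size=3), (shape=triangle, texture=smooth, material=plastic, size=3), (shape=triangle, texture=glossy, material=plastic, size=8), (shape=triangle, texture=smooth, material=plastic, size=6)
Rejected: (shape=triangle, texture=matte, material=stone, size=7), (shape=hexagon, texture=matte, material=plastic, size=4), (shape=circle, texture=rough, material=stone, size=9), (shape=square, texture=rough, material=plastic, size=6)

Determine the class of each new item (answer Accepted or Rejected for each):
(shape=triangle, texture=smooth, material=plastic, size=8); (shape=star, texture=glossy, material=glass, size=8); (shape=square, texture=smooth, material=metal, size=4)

One predicate separates the groups cleanly: shape is triangle AND material is plastic.
(shape=triangle, texture=smooth, material=plastic, size=8): Accepted (shape is triangle, material is plastic).
(shape=star, texture=glossy, material=glass, size=8): Rejected (shape is star, material is glass).
(shape=square, texture=smooth, material=metal, size=4): Rejected (shape is square, material is metal).

Accepted, Rejected, Rejected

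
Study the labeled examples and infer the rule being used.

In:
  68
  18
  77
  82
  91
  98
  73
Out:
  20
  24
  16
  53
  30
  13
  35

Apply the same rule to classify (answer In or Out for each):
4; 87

Out, In

The rule appears to be: digit sum ≥ 9.
4: Out (digit sum 4). 87: In (digit sum 8+7 = 15).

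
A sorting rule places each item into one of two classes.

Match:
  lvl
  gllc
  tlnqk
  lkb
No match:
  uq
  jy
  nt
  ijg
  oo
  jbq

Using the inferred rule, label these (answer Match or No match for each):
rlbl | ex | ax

Match, No match, No match

The rule appears to be: contains 'l'.
rlbl — has 'l', hence Match. ex — no 'l', hence No match. ax — no 'l', hence No match.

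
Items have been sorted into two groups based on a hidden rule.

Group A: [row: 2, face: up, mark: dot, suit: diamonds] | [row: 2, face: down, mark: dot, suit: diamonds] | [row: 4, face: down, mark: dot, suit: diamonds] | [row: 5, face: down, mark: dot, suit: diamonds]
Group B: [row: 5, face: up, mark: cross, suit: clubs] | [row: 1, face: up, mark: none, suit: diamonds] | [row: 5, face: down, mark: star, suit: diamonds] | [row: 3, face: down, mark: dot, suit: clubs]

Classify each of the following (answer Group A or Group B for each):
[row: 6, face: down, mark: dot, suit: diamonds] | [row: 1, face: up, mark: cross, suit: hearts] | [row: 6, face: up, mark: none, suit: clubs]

'Group A' ⟺ suit is diamonds AND mark is dot.

Group A, Group B, Group B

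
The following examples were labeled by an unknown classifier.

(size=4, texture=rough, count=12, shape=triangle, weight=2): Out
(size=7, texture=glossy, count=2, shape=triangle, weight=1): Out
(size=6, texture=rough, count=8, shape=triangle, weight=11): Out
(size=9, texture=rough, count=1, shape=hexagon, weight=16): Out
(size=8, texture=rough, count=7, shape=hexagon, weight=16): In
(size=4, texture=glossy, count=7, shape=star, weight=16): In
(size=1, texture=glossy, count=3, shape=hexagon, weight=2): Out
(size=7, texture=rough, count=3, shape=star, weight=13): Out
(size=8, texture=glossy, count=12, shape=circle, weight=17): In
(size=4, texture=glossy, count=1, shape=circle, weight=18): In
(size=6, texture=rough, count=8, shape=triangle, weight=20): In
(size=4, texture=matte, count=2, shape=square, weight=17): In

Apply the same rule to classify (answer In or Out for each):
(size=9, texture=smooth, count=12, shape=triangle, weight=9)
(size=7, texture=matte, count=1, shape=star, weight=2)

'In' ⟺ size ≤ 8 AND weight ≥ 16.

Out, Out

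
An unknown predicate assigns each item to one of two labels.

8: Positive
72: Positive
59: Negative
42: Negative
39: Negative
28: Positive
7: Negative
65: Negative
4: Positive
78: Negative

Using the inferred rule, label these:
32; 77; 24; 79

Positive, Negative, Positive, Negative

The common property of the 'Positive' items is: multiple of 4. No 'Negative' item has it.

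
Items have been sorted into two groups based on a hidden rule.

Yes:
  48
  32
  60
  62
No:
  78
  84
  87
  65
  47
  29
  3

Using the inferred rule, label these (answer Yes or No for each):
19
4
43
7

No, Yes, No, No

The classifier is using: even AND at most 62.
19: 19 is odd, 19 ≤ 62 — doesn't qualify, so No. 4: 4 is even, 4 ≤ 62 — has this property, so Yes. 43: 43 is odd, 43 ≤ 62 — doesn't qualify, so No. 7: 7 is odd, 7 ≤ 62 — doesn't qualify, so No.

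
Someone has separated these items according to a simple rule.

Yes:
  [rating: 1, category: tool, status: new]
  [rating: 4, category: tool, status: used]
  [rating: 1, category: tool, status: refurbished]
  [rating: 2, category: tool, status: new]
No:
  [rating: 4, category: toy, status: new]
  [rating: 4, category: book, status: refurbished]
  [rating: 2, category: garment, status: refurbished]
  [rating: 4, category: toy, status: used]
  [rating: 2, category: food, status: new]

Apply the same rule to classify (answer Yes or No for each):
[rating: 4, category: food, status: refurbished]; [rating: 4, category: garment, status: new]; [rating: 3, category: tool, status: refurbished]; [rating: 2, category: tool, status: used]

Comparing the two groups points to one rule — category is tool.
[rating: 4, category: food, status: refurbished]: No (category is food). [rating: 4, category: garment, status: new]: No (category is garment). [rating: 3, category: tool, status: refurbished]: Yes (category is tool). [rating: 2, category: tool, status: used]: Yes (category is tool).

No, No, Yes, Yes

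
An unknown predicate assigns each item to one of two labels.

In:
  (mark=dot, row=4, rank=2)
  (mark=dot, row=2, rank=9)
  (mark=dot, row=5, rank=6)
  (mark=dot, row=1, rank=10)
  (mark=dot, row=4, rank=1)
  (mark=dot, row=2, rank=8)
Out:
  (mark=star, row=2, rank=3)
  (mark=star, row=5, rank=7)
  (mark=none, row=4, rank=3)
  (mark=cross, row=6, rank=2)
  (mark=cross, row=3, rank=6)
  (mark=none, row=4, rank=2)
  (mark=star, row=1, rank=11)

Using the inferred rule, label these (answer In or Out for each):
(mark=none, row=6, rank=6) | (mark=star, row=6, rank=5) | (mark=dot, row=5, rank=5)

Comparing the two groups points to one rule — mark is dot.

Out, Out, In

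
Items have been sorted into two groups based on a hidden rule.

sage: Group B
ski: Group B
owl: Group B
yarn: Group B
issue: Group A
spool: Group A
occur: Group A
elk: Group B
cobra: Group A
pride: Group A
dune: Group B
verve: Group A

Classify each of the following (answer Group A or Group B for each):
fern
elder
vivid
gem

Group B, Group A, Group A, Group B

All 'Group A' examples share one property — length 5 — and every 'Group B' example lacks it.
fern: Group B (length 4).
elder: Group A (length 5).
vivid: Group A (length 5).
gem: Group B (length 3).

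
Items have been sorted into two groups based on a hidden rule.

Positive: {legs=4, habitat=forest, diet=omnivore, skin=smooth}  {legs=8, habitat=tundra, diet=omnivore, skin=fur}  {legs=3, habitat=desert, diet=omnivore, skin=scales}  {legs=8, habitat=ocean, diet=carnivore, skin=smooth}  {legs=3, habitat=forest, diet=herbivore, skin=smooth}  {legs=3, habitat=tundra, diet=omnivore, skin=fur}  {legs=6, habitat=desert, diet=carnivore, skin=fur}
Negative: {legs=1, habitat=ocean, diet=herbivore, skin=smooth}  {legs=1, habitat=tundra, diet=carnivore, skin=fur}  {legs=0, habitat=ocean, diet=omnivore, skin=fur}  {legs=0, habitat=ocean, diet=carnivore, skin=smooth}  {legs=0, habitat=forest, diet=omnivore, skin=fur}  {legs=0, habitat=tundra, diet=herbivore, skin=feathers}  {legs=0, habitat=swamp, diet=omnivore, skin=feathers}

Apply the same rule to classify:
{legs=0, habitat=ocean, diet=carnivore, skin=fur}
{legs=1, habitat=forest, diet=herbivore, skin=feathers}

Negative, Negative

One predicate separates the groups cleanly: legs ≥ 3.
{legs=0, habitat=ocean, diet=carnivore, skin=fur} → legs = 0 → Negative.
{legs=1, habitat=forest, diet=herbivore, skin=feathers} → legs = 1 → Negative.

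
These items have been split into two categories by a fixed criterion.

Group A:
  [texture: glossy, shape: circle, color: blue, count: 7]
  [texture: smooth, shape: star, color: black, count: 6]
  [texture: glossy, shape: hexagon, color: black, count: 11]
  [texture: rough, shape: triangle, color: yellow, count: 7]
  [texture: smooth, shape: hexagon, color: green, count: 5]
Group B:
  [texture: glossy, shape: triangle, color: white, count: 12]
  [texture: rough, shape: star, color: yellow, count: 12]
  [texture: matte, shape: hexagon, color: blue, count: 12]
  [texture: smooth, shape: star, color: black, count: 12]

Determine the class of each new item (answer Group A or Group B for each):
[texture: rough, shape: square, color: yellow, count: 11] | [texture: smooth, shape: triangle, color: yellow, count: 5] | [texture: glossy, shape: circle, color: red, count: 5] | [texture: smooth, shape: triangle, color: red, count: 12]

The distinguishing property — count ≤ 11 — holds for all the 'Group A' cases and none of the 'Group B' cases.
[texture: rough, shape: square, color: yellow, count: 11]: count = 11, matches → Group A.
[texture: smooth, shape: triangle, color: yellow, count: 5]: count = 5, matches → Group A.
[texture: glossy, shape: circle, color: red, count: 5]: count = 5, matches → Group A.
[texture: smooth, shape: triangle, color: red, count: 12]: count = 12, lacks this property → Group B.

Group A, Group A, Group A, Group B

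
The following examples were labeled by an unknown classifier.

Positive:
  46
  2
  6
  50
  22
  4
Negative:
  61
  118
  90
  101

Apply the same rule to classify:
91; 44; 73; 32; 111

Negative, Positive, Negative, Positive, Negative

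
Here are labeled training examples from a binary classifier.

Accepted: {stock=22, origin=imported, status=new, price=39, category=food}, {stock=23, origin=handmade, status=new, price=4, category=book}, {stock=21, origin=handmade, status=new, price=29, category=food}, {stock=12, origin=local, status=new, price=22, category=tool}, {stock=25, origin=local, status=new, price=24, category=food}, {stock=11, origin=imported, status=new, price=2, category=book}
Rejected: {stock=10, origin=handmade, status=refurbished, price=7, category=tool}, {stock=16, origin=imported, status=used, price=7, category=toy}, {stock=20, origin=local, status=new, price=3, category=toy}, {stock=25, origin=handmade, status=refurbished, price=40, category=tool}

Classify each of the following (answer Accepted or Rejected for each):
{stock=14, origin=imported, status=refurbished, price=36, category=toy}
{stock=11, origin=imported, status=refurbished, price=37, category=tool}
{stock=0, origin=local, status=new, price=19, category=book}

Rejected, Rejected, Accepted

One predicate separates the groups cleanly: status is new AND price ≠ 3.
{stock=14, origin=imported, status=refurbished, price=36, category=toy}: status is refurbished, price = 36 — doesn't qualify, so Rejected. {stock=11, origin=imported, status=refurbished, price=37, category=tool}: status is refurbished, price = 37 — doesn't qualify, so Rejected. {stock=0, origin=local, status=new, price=19, category=book}: status is new, price = 19 — qualifies, so Accepted.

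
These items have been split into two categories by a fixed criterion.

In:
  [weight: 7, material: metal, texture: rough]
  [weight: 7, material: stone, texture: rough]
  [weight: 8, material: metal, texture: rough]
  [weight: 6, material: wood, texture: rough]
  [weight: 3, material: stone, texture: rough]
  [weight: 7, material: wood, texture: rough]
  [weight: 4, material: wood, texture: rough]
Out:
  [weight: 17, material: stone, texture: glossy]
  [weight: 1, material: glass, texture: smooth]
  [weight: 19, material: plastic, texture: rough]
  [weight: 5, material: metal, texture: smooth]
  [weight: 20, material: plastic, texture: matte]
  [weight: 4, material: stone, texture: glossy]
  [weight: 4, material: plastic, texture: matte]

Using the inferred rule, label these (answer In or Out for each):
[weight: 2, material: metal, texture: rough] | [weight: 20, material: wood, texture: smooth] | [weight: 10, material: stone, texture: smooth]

In, Out, Out

'In' ⟺ texture is rough AND weight ≤ 8.
[weight: 2, material: metal, texture: rough]: texture is rough, weight = 2, has this property → In. [weight: 20, material: wood, texture: smooth]: texture is smooth, weight = 20, does not satisfy this → Out. [weight: 10, material: stone, texture: smooth]: texture is smooth, weight = 10, does not satisfy this → Out.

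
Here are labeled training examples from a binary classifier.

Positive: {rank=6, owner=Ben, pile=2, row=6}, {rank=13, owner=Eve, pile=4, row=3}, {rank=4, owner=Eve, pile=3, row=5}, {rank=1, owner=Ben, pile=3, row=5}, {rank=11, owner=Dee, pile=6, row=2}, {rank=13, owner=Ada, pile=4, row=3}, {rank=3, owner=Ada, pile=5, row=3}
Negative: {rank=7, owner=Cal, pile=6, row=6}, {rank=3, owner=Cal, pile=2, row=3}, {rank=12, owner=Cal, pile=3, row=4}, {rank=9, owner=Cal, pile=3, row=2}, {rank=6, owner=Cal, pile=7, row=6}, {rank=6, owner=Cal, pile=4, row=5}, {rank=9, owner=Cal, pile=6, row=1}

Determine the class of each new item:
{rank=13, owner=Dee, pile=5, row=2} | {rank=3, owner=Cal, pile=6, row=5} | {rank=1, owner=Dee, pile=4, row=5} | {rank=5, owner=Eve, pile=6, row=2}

Positive, Negative, Positive, Positive

The common property of the 'Positive' items is: owner is not Cal. No 'Negative' item has it.
{rank=13, owner=Dee, pile=5, row=2} → owner is Dee → Positive. {rank=3, owner=Cal, pile=6, row=5} → owner is Cal → Negative. {rank=1, owner=Dee, pile=4, row=5} → owner is Dee → Positive. {rank=5, owner=Eve, pile=6, row=2} → owner is Eve → Positive.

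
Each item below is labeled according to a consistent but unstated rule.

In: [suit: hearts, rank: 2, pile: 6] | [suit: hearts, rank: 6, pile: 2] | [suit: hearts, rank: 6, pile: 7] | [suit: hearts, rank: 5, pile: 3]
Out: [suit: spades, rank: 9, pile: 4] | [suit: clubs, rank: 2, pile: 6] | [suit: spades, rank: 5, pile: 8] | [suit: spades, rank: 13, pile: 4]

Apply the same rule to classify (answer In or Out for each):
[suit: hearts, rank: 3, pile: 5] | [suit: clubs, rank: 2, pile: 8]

In, Out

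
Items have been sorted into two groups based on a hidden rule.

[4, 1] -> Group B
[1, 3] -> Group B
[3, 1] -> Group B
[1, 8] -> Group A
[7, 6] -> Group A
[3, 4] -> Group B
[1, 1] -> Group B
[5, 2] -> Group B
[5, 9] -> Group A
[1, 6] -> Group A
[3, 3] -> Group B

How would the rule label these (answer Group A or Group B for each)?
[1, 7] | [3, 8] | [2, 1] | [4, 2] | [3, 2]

Every 'Group A' example satisfies: second ≥ 5. None of the 'Group B' examples do.
Group A: [1, 7], since second 7.
Group A: [3, 8], since second 8.
Group B: [2, 1], since second 1.
Group B: [4, 2], since second 2.
Group B: [3, 2], since second 2.

Group A, Group A, Group B, Group B, Group B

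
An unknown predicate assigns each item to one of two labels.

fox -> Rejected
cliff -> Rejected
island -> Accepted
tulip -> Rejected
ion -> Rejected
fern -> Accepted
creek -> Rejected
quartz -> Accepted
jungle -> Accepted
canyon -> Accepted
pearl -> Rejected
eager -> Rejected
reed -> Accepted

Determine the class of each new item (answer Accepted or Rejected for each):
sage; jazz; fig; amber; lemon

Rule: even length. This holds for each 'Accepted' example and fails for each 'Rejected' one.
Accepted: sage, since length 4. Accepted: jazz, since length 4. Rejected: fig, since length 3. Rejected: amber, since length 5. Rejected: lemon, since length 5.

Accepted, Accepted, Rejected, Rejected, Rejected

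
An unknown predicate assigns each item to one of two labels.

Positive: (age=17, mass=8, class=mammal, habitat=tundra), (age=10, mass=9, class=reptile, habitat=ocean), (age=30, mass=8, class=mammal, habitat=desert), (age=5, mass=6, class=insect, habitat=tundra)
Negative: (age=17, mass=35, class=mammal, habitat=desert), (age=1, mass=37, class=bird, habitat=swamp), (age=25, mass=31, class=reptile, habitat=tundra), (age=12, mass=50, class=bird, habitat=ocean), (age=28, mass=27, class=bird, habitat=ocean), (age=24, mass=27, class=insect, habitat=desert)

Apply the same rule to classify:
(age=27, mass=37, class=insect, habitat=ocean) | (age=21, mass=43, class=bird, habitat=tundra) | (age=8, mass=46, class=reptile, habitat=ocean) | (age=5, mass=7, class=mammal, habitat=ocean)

The distinguishing property — mass ≤ 9 — holds for all the 'Positive' cases and none of the 'Negative' cases.
(age=27, mass=37, class=insect, habitat=ocean) → mass = 37 → Negative.
(age=21, mass=43, class=bird, habitat=tundra) → mass = 43 → Negative.
(age=8, mass=46, class=reptile, habitat=ocean) → mass = 46 → Negative.
(age=5, mass=7, class=mammal, habitat=ocean) → mass = 7 → Positive.

Negative, Negative, Negative, Positive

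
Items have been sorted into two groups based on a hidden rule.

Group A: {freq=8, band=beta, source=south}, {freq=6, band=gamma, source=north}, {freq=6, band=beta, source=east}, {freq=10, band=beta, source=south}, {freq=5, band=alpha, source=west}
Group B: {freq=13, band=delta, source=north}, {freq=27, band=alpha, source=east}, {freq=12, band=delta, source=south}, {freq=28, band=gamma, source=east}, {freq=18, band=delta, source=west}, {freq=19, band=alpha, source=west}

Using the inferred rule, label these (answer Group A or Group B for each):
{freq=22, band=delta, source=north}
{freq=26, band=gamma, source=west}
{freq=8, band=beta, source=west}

All 'Group A' examples share one property — freq ≤ 10 — and every 'Group B' example lacks it.
{freq=22, band=delta, source=north} — freq = 22, hence Group B. {freq=26, band=gamma, source=west} — freq = 26, hence Group B. {freq=8, band=beta, source=west} — freq = 8, hence Group A.

Group B, Group B, Group A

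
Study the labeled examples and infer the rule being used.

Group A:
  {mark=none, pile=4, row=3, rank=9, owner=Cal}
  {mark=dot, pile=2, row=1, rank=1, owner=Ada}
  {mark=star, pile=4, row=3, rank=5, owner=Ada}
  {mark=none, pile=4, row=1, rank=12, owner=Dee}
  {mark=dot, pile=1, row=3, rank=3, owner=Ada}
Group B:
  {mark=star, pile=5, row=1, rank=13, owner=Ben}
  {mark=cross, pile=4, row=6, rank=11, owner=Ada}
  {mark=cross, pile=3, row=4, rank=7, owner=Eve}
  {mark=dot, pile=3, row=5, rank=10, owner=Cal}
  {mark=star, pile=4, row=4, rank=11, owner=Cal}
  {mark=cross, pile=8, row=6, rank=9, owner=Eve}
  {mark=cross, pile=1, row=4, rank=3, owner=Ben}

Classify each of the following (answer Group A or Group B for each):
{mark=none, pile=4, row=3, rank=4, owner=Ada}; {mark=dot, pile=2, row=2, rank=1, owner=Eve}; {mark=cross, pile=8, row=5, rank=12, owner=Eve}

A rule that fits every label: pile ≤ 4 AND row ≤ 3 — true of each 'Group A' example, false of each 'Group B' one.

Group A, Group A, Group B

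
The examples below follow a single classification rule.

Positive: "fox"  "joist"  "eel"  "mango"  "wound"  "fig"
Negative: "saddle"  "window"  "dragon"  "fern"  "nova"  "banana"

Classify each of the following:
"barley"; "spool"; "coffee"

Negative, Positive, Negative

One predicate separates the groups cleanly: odd length.
"barley": Negative (length 6).
"spool": Positive (length 5).
"coffee": Negative (length 6).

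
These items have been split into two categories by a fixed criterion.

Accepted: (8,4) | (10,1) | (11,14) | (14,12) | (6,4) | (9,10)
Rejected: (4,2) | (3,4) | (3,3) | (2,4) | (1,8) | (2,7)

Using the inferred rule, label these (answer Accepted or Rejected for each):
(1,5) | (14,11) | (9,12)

Rejected, Accepted, Accepted

A rule that fits every label: sum ≥ 10 — true of each 'Accepted' example, false of each 'Rejected' one.
(1,5): 1+5 = 6 — does not satisfy this, so Rejected. (14,11): 14+11 = 25 — meets the rule, so Accepted. (9,12): 9+12 = 21 — meets the rule, so Accepted.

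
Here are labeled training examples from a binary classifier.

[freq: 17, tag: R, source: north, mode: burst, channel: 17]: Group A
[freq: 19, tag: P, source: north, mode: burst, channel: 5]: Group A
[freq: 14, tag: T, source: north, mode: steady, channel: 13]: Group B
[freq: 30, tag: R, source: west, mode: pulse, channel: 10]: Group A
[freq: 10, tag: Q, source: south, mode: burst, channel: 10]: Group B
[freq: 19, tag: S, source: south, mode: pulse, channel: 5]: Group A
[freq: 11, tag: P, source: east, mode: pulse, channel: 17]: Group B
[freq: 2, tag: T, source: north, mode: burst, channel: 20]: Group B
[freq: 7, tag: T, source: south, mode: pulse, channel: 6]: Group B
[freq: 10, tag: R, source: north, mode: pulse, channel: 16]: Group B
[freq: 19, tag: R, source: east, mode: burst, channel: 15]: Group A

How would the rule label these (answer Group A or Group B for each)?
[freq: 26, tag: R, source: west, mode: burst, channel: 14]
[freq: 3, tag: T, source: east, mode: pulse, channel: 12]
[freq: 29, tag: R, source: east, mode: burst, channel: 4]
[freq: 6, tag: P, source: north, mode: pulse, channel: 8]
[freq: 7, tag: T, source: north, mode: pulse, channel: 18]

Every 'Group A' example satisfies: freq ≥ 17. None of the 'Group B' examples do.
[freq: 26, tag: R, source: west, mode: burst, channel: 14]: freq = 26, checks out → Group A. [freq: 3, tag: T, source: east, mode: pulse, channel: 12]: freq = 3, lacks this property → Group B. [freq: 29, tag: R, source: east, mode: burst, channel: 4]: freq = 29, checks out → Group A. [freq: 6, tag: P, source: north, mode: pulse, channel: 8]: freq = 6, lacks this property → Group B. [freq: 7, tag: T, source: north, mode: pulse, channel: 18]: freq = 7, lacks this property → Group B.

Group A, Group B, Group A, Group B, Group B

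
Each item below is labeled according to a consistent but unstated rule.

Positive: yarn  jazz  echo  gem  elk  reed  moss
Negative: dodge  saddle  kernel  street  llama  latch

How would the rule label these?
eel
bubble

Positive, Negative

The distinguishing property — length ≤ 4 — holds for all the 'Positive' cases and none of the 'Negative' cases.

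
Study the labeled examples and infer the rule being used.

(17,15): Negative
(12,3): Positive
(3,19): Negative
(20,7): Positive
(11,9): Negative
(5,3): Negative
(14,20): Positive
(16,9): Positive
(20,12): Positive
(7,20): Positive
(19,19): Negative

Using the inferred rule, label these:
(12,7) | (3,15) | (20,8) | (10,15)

Positive, Negative, Positive, Positive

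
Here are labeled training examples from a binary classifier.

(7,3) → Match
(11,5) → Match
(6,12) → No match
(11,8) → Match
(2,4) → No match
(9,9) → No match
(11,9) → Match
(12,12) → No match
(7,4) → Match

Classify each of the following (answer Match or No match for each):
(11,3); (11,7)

The pattern is that an item is 'Match' exactly when: first > second.
(11,3): 11 > 3, checks out → Match. (11,7): 11 > 7, checks out → Match.

Match, Match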